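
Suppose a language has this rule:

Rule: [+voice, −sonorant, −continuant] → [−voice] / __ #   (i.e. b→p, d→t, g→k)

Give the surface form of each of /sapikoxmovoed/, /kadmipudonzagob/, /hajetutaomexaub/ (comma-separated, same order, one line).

/sapikoxmovoed/: /d/ is a voiced stop in word-final position, so it devoices to [t]. → [sapikoxmovoet].
/kadmipudonzagob/: /b/ is a voiced stop in word-final position, so it devoices to [p]. → [kadmipudonzagop].
/hajetutaomexaub/: /b/ is a voiced stop in word-final position, so it devoices to [p]. → [hajetutaomexaup].

sapikoxmovoet, kadmipudonzagop, hajetutaomexaup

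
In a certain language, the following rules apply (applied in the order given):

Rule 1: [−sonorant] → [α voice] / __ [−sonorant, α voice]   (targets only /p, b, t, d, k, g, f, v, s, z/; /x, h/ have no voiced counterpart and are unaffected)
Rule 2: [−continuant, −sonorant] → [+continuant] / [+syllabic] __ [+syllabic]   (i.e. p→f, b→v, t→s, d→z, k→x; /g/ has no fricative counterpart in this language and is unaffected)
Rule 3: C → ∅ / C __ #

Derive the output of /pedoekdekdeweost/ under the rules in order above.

pezoegdegdeweos

Rule 1 (regressive voicing assimilation): /k/ precedes the voiced obstruent /d/, so it voices to [g] by assimilation. /k/ precedes the voiced obstruent /d/, so it voices to [g] by assimilation. /pedoekdekdeweost/ → pedoegdegdeweost.
Rule 2 (intervocalic spirantization): /d/ is a stop between vowels /e/ and /o/, so it spirantizes to the fricative [z]. /pedoegdegdeweost/ → pezoegdegdeweost.
Rule 3 (final cluster simplification): /t/ is the second consonant of a word-final cluster /st/, so it deletes. /pezoegdegdeweost/ → pezoegdegdeweos.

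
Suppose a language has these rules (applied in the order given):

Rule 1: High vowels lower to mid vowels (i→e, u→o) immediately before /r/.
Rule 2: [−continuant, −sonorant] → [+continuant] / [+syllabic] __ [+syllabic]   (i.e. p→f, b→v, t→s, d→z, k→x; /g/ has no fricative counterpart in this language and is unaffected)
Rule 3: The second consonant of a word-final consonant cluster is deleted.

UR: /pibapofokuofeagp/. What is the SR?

pivafofoxuofeag

Rule 1 (pre-rhotic lowering): no segment meets the environment; /pibapofokuofeagp/ is unchanged.
Rule 2 (intervocalic spirantization): /b/ is a stop between vowels /i/ and /a/, so it spirantizes to the fricative [v]. /p/ is a stop between vowels /a/ and /o/, so it spirantizes to the fricative [f]. /k/ is a stop between vowels /o/ and /u/, so it spirantizes to the fricative [x]. /pibapofokuofeagp/ → pivafofoxuofeagp.
Rule 3 (final cluster simplification): /p/ is the second consonant of a word-final cluster /gp/, so it deletes. /pivafofoxuofeagp/ → pivafofoxuofeag.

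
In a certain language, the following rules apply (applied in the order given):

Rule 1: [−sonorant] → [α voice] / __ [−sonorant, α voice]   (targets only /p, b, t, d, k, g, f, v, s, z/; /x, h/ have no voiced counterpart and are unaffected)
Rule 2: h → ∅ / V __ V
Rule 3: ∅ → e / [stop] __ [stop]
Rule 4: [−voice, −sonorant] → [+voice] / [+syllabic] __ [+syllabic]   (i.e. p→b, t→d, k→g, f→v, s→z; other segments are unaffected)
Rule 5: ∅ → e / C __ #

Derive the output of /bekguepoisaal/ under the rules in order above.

begegueboizaale

Rule 1 (regressive voicing assimilation): /k/ precedes the voiced obstruent /g/, so it voices to [g] by assimilation. /bekguepoisaal/ → begguepoisaal.
Rule 2 (intervocalic h-deletion): no segment meets the environment; /begguepoisaal/ is unchanged.
Rule 3 (stop-cluster e-epenthesis): /g/ and /g/ form a stop–stop cluster, so [e] is inserted between them. /begguepoisaal/ → begeguepoisaal.
Rule 4 (intervocalic voicing): /p/ is a voiceless obstruent between vowels /e/ and /o/, so it voices to [b]. /s/ is a voiceless obstruent between vowels /i/ and /a/, so it voices to [z]. /begeguepoisaal/ → begegueboizaal.
Rule 5 (final e-epenthesis): the form ends in the consonant /l/, so [e] is inserted word-finally. /begegueboizaal/ → begegueboizaale.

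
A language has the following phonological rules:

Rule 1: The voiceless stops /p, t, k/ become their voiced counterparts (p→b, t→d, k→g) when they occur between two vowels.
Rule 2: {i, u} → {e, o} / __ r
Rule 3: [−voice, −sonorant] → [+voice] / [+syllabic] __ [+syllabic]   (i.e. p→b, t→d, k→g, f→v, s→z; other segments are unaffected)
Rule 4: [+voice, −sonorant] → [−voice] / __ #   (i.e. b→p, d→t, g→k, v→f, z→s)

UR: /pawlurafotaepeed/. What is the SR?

pawloravodaebeet

Rule 1 (intervocalic voicing): /t/ is a voiceless stop between vowels /o/ and /a/, so it voices to [d]. /p/ is a voiceless stop between vowels /e/ and /e/, so it voices to [b]. /pawlurafotaepeed/ → pawlurafodaebeed.
Rule 2 (pre-rhotic lowering): /u/ is a high vowel immediately before /r/, so it lowers to [o]. /pawlurafodaebeed/ → pawlorafodaebeed.
Rule 3 (intervocalic voicing): /f/ is a voiceless obstruent between vowels /a/ and /o/, so it voices to [v]. /pawlorafodaebeed/ → pawloravodaebeed.
Rule 4 (final devoicing): /d/ is a voiced obstruent in word-final position, so it devoices to [t]. /pawloravodaebeed/ → pawloravodaebeet.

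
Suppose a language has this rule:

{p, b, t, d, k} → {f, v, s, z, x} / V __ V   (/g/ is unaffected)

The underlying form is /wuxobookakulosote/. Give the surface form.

wuxovooxaxulosose

/b/ is a stop between vowels /o/ and /o/, so it spirantizes to the fricative [v].
/k/ is a stop between vowels /o/ and /a/, so it spirantizes to the fricative [x].
/k/ is a stop between vowels /a/ and /u/, so it spirantizes to the fricative [x].
/t/ is a stop between vowels /o/ and /e/, so it spirantizes to the fricative [s].
Surface form: [wuxovooxaxulosose].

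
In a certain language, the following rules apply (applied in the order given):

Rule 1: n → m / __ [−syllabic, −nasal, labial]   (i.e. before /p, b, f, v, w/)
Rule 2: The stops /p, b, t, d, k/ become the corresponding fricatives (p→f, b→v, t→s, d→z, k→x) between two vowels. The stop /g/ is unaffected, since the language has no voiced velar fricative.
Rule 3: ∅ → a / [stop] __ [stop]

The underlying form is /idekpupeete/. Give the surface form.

izekapufeese

Rule 1 (nasal place assimilation): no segment meets the environment; /idekpupeete/ is unchanged.
Rule 2 (intervocalic spirantization): /d/ is a stop between vowels /i/ and /e/, so it spirantizes to the fricative [z]. /p/ is a stop between vowels /u/ and /e/, so it spirantizes to the fricative [f]. /t/ is a stop between vowels /e/ and /e/, so it spirantizes to the fricative [s]. /idekpupeete/ → izekpufeese.
Rule 3 (stop-cluster a-epenthesis): /k/ and /p/ form a stop–stop cluster, so [a] is inserted between them. /izekpufeese/ → izekapufeese.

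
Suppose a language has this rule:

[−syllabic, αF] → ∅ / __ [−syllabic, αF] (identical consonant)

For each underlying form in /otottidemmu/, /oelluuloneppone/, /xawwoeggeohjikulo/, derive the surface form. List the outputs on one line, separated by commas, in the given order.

ototidemu, oeluulonepone, xawoegeohjikulo

/otottidemmu/: /tt/ is a geminate; the first /t/ deletes. /mm/ is a geminate; the first /m/ deletes. → [ototidemu].
/oelluuloneppone/: /ll/ is a geminate; the first /l/ deletes. /pp/ is a geminate; the first /p/ deletes. → [oeluulonepone].
/xawwoeggeohjikulo/: /ww/ is a geminate; the first /w/ deletes. /gg/ is a geminate; the first /g/ deletes. → [xawoegeohjikulo].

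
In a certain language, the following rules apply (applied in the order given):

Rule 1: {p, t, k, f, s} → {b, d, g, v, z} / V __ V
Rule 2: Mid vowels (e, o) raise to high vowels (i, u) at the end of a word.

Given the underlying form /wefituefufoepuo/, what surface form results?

Rule 1 (intervocalic voicing): /f/ is a voiceless obstruent between vowels /e/ and /i/, so it voices to [v]. /t/ is a voiceless obstruent between vowels /i/ and /u/, so it voices to [d]. /f/ is a voiceless obstruent between vowels /e/ and /u/, so it voices to [v]. /f/ is a voiceless obstruent between vowels /u/ and /o/, so it voices to [v]. /p/ is a voiceless obstruent between vowels /e/ and /u/, so it voices to [b]. /wefituefufoepuo/ → weviduevuvoebuo.
Rule 2 (final vowel raising): /o/ is a mid vowel in word-final position, so it raises to [u]. /weviduevuvoebuo/ → weviduevuvoebuu.

weviduevuvoebuu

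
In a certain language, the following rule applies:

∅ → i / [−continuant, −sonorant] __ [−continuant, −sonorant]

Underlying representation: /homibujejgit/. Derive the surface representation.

No segment of /homibujejgit/ meets the structural description of the rule, so the form surfaces unchanged.

homibujejgit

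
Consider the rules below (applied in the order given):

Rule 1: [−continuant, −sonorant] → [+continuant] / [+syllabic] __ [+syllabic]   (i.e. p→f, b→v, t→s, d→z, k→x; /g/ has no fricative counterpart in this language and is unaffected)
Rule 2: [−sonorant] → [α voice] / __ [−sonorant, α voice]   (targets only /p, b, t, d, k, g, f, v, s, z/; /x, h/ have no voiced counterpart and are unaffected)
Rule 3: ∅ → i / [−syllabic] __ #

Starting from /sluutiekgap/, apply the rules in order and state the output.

sluusieggapi

Rule 1 (intervocalic spirantization): /t/ is a stop between vowels /u/ and /i/, so it spirantizes to the fricative [s]. /sluutiekgap/ → sluusiekgap.
Rule 2 (regressive voicing assimilation): /k/ precedes the voiced obstruent /g/, so it voices to [g] by assimilation. /sluusiekgap/ → sluusieggap.
Rule 3 (final i-epenthesis): the form ends in the consonant /p/, so [i] is inserted word-finally. /sluusieggap/ → sluusieggapi.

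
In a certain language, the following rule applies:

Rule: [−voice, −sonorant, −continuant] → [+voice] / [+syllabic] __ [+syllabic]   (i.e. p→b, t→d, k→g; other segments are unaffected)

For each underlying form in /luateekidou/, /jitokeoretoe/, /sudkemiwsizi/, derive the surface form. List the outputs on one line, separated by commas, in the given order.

luadeegidou, jidogeoredoe, sudkemiwsizi

/luateekidou/: /t/ is a voiceless stop between vowels /a/ and /e/, so it voices to [d]. /k/ is a voiceless stop between vowels /e/ and /i/, so it voices to [g]. → [luadeegidou].
/jitokeoretoe/: /t/ is a voiceless stop between vowels /i/ and /o/, so it voices to [d]. /k/ is a voiceless stop between vowels /o/ and /e/, so it voices to [g]. /t/ is a voiceless stop between vowels /e/ and /o/, so it voices to [d]. → [jidogeoredoe].
/sudkemiwsizi/: the rule's environment is not met; surfaces unchanged as [sudkemiwsizi].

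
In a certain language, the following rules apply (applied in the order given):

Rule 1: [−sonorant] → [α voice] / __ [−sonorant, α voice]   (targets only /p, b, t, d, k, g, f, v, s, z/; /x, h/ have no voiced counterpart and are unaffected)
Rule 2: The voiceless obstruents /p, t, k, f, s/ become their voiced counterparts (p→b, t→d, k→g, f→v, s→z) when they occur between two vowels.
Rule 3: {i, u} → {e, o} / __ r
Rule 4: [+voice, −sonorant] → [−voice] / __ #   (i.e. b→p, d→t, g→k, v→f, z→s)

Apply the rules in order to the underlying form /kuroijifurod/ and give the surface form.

koroijivorot

Rule 1 (regressive voicing assimilation): no segment meets the environment; /kuroijifurod/ is unchanged.
Rule 2 (intervocalic voicing): /f/ is a voiceless obstruent between vowels /i/ and /u/, so it voices to [v]. /kuroijifurod/ → kuroijivurod.
Rule 3 (pre-rhotic lowering): /u/ is a high vowel immediately before /r/, so it lowers to [o]. /u/ is a high vowel immediately before /r/, so it lowers to [o]. /kuroijivurod/ → koroijivorod.
Rule 4 (final devoicing): /d/ is a voiced obstruent in word-final position, so it devoices to [t]. /koroijivorod/ → koroijivorot.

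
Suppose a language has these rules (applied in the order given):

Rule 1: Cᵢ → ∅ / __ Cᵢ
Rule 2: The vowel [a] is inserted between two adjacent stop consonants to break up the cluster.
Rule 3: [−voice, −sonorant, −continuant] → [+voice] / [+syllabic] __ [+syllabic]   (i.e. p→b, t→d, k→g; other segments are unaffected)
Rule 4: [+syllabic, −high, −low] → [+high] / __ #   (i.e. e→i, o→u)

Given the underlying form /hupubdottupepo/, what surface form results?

Rule 1 (degemination): /tt/ is a geminate; the first /t/ deletes. /hupubdottupepo/ → hupubdotupepo.
Rule 2 (stop-cluster a-epenthesis): /b/ and /d/ form a stop–stop cluster, so [a] is inserted between them. /hupubdotupepo/ → hupubadotupepo.
Rule 3 (intervocalic voicing): /p/ is a voiceless stop between vowels /u/ and /u/, so it voices to [b]. /t/ is a voiceless stop between vowels /o/ and /u/, so it voices to [d]. /p/ is a voiceless stop between vowels /u/ and /e/, so it voices to [b]. /p/ is a voiceless stop between vowels /e/ and /o/, so it voices to [b]. /hupubadotupepo/ → hububadodubebo.
Rule 4 (final vowel raising): /o/ is a mid vowel in word-final position, so it raises to [u]. /hububadodubebo/ → hububadodubebu.

hububadodubebu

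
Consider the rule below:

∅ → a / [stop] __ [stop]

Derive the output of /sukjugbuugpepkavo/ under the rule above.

sukjugabuugapepakavo

/g/ and /b/ form a stop–stop cluster, so [a] is inserted between them.
/g/ and /p/ form a stop–stop cluster, so [a] is inserted between them.
/p/ and /k/ form a stop–stop cluster, so [a] is inserted between them.
Surface form: [sukjugabuugapepakavo].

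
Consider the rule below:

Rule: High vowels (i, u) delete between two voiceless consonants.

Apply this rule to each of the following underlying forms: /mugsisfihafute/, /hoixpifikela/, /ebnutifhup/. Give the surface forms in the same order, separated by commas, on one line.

mugssfhafte, hoixpfkela, ebnutfhp

/mugsisfihafute/: /i/ is a high vowel flanked by voiceless consonants /s/ and /s/, so it deletes. /i/ is a high vowel flanked by voiceless consonants /f/ and /h/, so it deletes. /u/ is a high vowel flanked by voiceless consonants /f/ and /t/, so it deletes. → [mugssfhafte].
/hoixpifikela/: /i/ is a high vowel flanked by voiceless consonants /p/ and /f/, so it deletes. /i/ is a high vowel flanked by voiceless consonants /f/ and /k/, so it deletes. → [hoixpfkela].
/ebnutifhup/: /i/ is a high vowel flanked by voiceless consonants /t/ and /f/, so it deletes. /u/ is a high vowel flanked by voiceless consonants /h/ and /p/, so it deletes. → [ebnutfhp].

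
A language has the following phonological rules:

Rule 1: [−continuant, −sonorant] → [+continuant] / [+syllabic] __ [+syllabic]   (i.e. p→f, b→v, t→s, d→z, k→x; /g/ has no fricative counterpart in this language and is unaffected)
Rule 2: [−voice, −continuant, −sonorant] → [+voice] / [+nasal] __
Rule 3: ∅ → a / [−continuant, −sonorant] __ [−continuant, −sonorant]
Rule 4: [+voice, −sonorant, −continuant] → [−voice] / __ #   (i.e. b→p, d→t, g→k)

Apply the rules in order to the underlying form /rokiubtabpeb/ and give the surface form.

Rule 1 (intervocalic spirantization): /k/ is a stop between vowels /o/ and /i/, so it spirantizes to the fricative [x]. /rokiubtabpeb/ → roxiubtabpeb.
Rule 2 (post-nasal voicing): no segment meets the environment; /roxiubtabpeb/ is unchanged.
Rule 3 (stop-cluster a-epenthesis): /b/ and /t/ form a stop–stop cluster, so [a] is inserted between them. /b/ and /p/ form a stop–stop cluster, so [a] is inserted between them. /roxiubtabpeb/ → roxiubatabapeb.
Rule 4 (final devoicing): /b/ is a voiced stop in word-final position, so it devoices to [p]. /roxiubatabapeb/ → roxiubatabapep.

roxiubatabapep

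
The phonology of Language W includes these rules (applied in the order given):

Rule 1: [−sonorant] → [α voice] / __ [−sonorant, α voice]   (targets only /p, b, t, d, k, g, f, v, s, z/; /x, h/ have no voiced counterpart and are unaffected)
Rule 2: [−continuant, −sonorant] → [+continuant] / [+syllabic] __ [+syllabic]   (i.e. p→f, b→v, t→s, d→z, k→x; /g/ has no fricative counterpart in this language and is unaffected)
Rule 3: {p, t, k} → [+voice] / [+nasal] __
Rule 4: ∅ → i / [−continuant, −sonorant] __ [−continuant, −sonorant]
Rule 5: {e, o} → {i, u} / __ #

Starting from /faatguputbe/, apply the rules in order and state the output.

faadigufudibi

Rule 1 (regressive voicing assimilation): /t/ precedes the voiced obstruent /g/, so it voices to [d] by assimilation. /t/ precedes the voiced obstruent /b/, so it voices to [d] by assimilation. /faatguputbe/ → faadgupudbe.
Rule 2 (intervocalic spirantization): /p/ is a stop between vowels /u/ and /u/, so it spirantizes to the fricative [f]. /faadgupudbe/ → faadgufudbe.
Rule 3 (post-nasal voicing): no segment meets the environment; /faadgufudbe/ is unchanged.
Rule 4 (stop-cluster i-epenthesis): /d/ and /g/ form a stop–stop cluster, so [i] is inserted between them. /d/ and /b/ form a stop–stop cluster, so [i] is inserted between them. /faadgufudbe/ → faadigufudibe.
Rule 5 (final vowel raising): /e/ is a mid vowel in word-final position, so it raises to [i]. /faadigufudibe/ → faadigufudibi.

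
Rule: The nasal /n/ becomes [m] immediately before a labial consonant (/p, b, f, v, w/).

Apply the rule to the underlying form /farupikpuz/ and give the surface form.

No segment of /farupikpuz/ meets the structural description of the rule, so the form surfaces unchanged.

farupikpuz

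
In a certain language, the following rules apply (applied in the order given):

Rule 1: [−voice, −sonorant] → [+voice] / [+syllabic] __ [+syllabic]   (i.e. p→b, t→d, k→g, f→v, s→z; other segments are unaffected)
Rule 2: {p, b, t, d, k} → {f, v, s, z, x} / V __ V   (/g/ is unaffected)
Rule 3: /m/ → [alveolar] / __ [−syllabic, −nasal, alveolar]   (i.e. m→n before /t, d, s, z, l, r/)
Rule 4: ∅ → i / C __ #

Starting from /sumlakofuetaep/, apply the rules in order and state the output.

Rule 1 (intervocalic voicing): /k/ is a voiceless obstruent between vowels /a/ and /o/, so it voices to [g]. /f/ is a voiceless obstruent between vowels /o/ and /u/, so it voices to [v]. /t/ is a voiceless obstruent between vowels /e/ and /a/, so it voices to [d]. /sumlakofuetaep/ → sumlagovuedaep.
Rule 2 (intervocalic spirantization): /d/ is a stop between vowels /e/ and /a/, so it spirantizes to the fricative [z]. /sumlagovuedaep/ → sumlagovuezaep.
Rule 3 (nasal place assimilation): /m/ precedes the alveolar consonant /l/, so it assimilates in place to [n]. /sumlagovuezaep/ → sunlagovuezaep.
Rule 4 (final i-epenthesis): the form ends in the consonant /p/, so [i] is inserted word-finally. /sunlagovuezaep/ → sunlagovuezaepi.

sunlagovuezaepi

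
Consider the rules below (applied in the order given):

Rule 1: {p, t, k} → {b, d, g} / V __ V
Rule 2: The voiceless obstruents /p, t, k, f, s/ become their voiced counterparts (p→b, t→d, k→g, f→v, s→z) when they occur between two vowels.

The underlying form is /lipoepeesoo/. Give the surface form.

liboebeezoo

Rule 1 (intervocalic voicing): /p/ is a voiceless stop between vowels /i/ and /o/, so it voices to [b]. /p/ is a voiceless stop between vowels /e/ and /e/, so it voices to [b]. /lipoepeesoo/ → liboebeesoo.
Rule 2 (intervocalic voicing): /s/ is a voiceless obstruent between vowels /e/ and /o/, so it voices to [z]. /liboebeesoo/ → liboebeezoo.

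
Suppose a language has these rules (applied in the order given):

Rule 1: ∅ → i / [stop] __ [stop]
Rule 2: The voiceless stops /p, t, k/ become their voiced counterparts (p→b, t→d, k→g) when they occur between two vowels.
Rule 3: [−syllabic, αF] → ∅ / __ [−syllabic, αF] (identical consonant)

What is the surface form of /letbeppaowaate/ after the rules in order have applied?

ledibebibaowaade

Rule 1 (stop-cluster i-epenthesis): /t/ and /b/ form a stop–stop cluster, so [i] is inserted between them. /p/ and /p/ form a stop–stop cluster, so [i] is inserted between them. /letbeppaowaate/ → letibepipaowaate.
Rule 2 (intervocalic voicing): /t/ is a voiceless stop between vowels /e/ and /i/, so it voices to [d]. /p/ is a voiceless stop between vowels /e/ and /i/, so it voices to [b]. /p/ is a voiceless stop between vowels /i/ and /a/, so it voices to [b]. /t/ is a voiceless stop between vowels /a/ and /e/, so it voices to [d]. /letibepipaowaate/ → ledibebibaowaade.
Rule 3 (degemination): no segment meets the environment; /ledibebibaowaade/ is unchanged.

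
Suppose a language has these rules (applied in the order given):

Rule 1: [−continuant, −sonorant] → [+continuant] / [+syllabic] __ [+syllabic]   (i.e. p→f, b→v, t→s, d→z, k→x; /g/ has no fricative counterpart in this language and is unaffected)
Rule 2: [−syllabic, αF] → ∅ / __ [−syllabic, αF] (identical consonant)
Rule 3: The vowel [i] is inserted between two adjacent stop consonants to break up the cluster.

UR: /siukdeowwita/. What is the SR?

Rule 1 (intervocalic spirantization): /t/ is a stop between vowels /i/ and /a/, so it spirantizes to the fricative [s]. /siukdeowwita/ → siukdeowwisa.
Rule 2 (degemination): /ww/ is a geminate; the first /w/ deletes. /siukdeowwisa/ → siukdeowisa.
Rule 3 (stop-cluster i-epenthesis): /k/ and /d/ form a stop–stop cluster, so [i] is inserted between them. /siukdeowisa/ → siukideowisa.

siukideowisa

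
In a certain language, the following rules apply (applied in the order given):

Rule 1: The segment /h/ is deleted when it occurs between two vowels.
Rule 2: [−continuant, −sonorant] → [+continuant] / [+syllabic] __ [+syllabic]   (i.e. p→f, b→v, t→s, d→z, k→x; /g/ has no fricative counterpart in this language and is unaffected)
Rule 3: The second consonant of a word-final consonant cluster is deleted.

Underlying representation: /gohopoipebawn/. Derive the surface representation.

Rule 1 (intervocalic h-deletion): /h/ occurs between vowels /o/ and /o/, so it deletes. /gohopoipebawn/ → goopoipebawn.
Rule 2 (intervocalic spirantization): /p/ is a stop between vowels /o/ and /o/, so it spirantizes to the fricative [f]. /p/ is a stop between vowels /i/ and /e/, so it spirantizes to the fricative [f]. /b/ is a stop between vowels /e/ and /a/, so it spirantizes to the fricative [v]. /goopoipebawn/ → goofoifevawn.
Rule 3 (final cluster simplification): /n/ is the second consonant of a word-final cluster /wn/, so it deletes. /goofoifevawn/ → goofoifevaw.

goofoifevaw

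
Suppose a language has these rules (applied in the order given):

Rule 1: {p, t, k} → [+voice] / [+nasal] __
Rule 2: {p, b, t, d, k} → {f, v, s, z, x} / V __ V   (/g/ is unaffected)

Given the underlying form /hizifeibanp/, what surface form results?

hizifeivanb

Rule 1 (post-nasal voicing): /p/ is a voiceless stop immediately after the nasal /n/, so it voices to [b]. /hizifeibanp/ → hizifeibanb.
Rule 2 (intervocalic spirantization): /b/ is a stop between vowels /i/ and /a/, so it spirantizes to the fricative [v]. /hizifeibanb/ → hizifeivanb.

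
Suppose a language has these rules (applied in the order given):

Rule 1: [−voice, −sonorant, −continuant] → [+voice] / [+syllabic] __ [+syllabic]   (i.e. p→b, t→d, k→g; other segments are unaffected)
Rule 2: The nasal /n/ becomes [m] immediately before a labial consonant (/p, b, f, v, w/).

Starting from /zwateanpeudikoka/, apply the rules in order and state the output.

Rule 1 (intervocalic voicing): /t/ is a voiceless stop between vowels /a/ and /e/, so it voices to [d]. /k/ is a voiceless stop between vowels /i/ and /o/, so it voices to [g]. /k/ is a voiceless stop between vowels /o/ and /a/, so it voices to [g]. /zwateanpeudikoka/ → zwadeanpeudigoga.
Rule 2 (nasal place assimilation): /n/ precedes the labial consonant /p/, so it assimilates in place to [m]. /zwadeanpeudigoga/ → zwadeampeudigoga.

zwadeampeudigoga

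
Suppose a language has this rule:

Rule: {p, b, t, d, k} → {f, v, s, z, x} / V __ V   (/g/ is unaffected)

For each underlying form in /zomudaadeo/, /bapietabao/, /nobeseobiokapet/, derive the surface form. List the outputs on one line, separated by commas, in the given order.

zomuzaazeo, bafiesavao, noveseovioxafet

/zomudaadeo/: /d/ is a stop between vowels /u/ and /a/, so it spirantizes to the fricative [z]. /d/ is a stop between vowels /a/ and /e/, so it spirantizes to the fricative [z]. → [zomuzaazeo].
/bapietabao/: /p/ is a stop between vowels /a/ and /i/, so it spirantizes to the fricative [f]. /t/ is a stop between vowels /e/ and /a/, so it spirantizes to the fricative [s]. /b/ is a stop between vowels /a/ and /a/, so it spirantizes to the fricative [v]. → [bafiesavao].
/nobeseobiokapet/: /b/ is a stop between vowels /o/ and /e/, so it spirantizes to the fricative [v]. /b/ is a stop between vowels /o/ and /i/, so it spirantizes to the fricative [v]. /k/ is a stop between vowels /o/ and /a/, so it spirantizes to the fricative [x]. /p/ is a stop between vowels /a/ and /e/, so it spirantizes to the fricative [f]. → [noveseovioxafet].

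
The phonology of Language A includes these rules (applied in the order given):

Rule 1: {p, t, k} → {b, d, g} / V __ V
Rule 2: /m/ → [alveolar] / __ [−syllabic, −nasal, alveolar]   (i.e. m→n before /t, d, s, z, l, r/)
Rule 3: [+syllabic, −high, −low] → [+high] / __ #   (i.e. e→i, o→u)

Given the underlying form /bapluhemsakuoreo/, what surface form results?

bapluhensaguoreu

Rule 1 (intervocalic voicing): /k/ is a voiceless stop between vowels /a/ and /u/, so it voices to [g]. /bapluhemsakuoreo/ → bapluhemsaguoreo.
Rule 2 (nasal place assimilation): /m/ precedes the alveolar consonant /s/, so it assimilates in place to [n]. /bapluhemsaguoreo/ → bapluhensaguoreo.
Rule 3 (final vowel raising): /o/ is a mid vowel in word-final position, so it raises to [u]. /bapluhensaguoreo/ → bapluhensaguoreu.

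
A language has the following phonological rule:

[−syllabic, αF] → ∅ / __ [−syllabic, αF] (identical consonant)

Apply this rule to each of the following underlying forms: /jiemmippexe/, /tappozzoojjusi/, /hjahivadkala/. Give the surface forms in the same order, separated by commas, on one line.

/jiemmippexe/: /mm/ is a geminate; the first /m/ deletes. /pp/ is a geminate; the first /p/ deletes. → [jiemipexe].
/tappozzoojjusi/: /pp/ is a geminate; the first /p/ deletes. /zz/ is a geminate; the first /z/ deletes. /jj/ is a geminate; the first /j/ deletes. → [tapozoojusi].
/hjahivadkala/: the rule's environment is not met; surfaces unchanged as [hjahivadkala].

jiemipexe, tapozoojusi, hjahivadkala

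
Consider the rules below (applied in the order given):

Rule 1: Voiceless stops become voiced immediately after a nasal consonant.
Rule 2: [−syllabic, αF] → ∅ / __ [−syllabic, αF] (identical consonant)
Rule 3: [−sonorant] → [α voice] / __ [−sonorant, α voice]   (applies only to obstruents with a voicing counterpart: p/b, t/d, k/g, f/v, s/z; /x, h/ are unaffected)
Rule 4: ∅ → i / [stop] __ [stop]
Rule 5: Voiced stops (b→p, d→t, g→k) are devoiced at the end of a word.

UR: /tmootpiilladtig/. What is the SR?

Rule 1 (post-nasal voicing): no segment meets the environment; /tmootpiilladtig/ is unchanged.
Rule 2 (degemination): /ll/ is a geminate; the first /l/ deletes. /tmootpiilladtig/ → tmootpiiladtig.
Rule 3 (regressive voicing assimilation): /d/ precedes the voiceless obstruent /t/, so it devoices to [t] by assimilation. /tmootpiiladtig/ → tmootpiilattig.
Rule 4 (stop-cluster i-epenthesis): /t/ and /p/ form a stop–stop cluster, so [i] is inserted between them. /t/ and /t/ form a stop–stop cluster, so [i] is inserted between them. /tmootpiilattig/ → tmootipiilatitig.
Rule 5 (final devoicing): /g/ is a voiced stop in word-final position, so it devoices to [k]. /tmootipiilatitig/ → tmootipiilatitik.

tmootipiilatitik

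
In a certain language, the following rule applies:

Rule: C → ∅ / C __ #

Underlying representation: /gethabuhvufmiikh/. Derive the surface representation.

gethabuhvufmiik

/h/ is the second consonant of a word-final cluster /kh/, so it deletes.
Surface form: [gethabuhvufmiik].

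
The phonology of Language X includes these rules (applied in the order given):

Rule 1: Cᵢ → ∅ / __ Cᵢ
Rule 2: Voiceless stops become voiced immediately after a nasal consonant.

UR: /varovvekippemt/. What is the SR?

Rule 1 (degemination): /vv/ is a geminate; the first /v/ deletes. /pp/ is a geminate; the first /p/ deletes. /varovvekippemt/ → varovekipemt.
Rule 2 (post-nasal voicing): /t/ is a voiceless stop immediately after the nasal /m/, so it voices to [d]. /varovekipemt/ → varovekipemd.

varovekipemd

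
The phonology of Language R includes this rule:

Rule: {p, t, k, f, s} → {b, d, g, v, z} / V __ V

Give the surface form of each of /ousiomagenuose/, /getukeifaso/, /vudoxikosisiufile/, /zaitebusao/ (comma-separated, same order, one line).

ouziomagenuoze, gedugeivazo, vudoxigoziziuvile, zaidebuzao

/ousiomagenuose/: /s/ is a voiceless obstruent between vowels /u/ and /i/, so it voices to [z]. /s/ is a voiceless obstruent between vowels /o/ and /e/, so it voices to [z]. → [ouziomagenuoze].
/getukeifaso/: /t/ is a voiceless obstruent between vowels /e/ and /u/, so it voices to [d]. /k/ is a voiceless obstruent between vowels /u/ and /e/, so it voices to [g]. /f/ is a voiceless obstruent between vowels /i/ and /a/, so it voices to [v]. /s/ is a voiceless obstruent between vowels /a/ and /o/, so it voices to [z]. → [gedugeivazo].
/vudoxikosisiufile/: /k/ is a voiceless obstruent between vowels /i/ and /o/, so it voices to [g]. /s/ is a voiceless obstruent between vowels /o/ and /i/, so it voices to [z]. /s/ is a voiceless obstruent between vowels /i/ and /i/, so it voices to [z]. /f/ is a voiceless obstruent between vowels /u/ and /i/, so it voices to [v]. → [vudoxigoziziuvile].
/zaitebusao/: /t/ is a voiceless obstruent between vowels /i/ and /e/, so it voices to [d]. /s/ is a voiceless obstruent between vowels /u/ and /a/, so it voices to [z]. → [zaidebuzao].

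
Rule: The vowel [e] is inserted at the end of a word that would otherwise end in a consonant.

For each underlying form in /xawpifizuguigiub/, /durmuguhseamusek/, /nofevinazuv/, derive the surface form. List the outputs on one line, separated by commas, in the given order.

/xawpifizuguigiub/: the form ends in the consonant /b/, so [e] is inserted word-finally. → [xawpifizuguigiube].
/durmuguhseamusek/: the form ends in the consonant /k/, so [e] is inserted word-finally. → [durmuguhseamuseke].
/nofevinazuv/: the form ends in the consonant /v/, so [e] is inserted word-finally. → [nofevinazuve].

xawpifizuguigiube, durmuguhseamuseke, nofevinazuve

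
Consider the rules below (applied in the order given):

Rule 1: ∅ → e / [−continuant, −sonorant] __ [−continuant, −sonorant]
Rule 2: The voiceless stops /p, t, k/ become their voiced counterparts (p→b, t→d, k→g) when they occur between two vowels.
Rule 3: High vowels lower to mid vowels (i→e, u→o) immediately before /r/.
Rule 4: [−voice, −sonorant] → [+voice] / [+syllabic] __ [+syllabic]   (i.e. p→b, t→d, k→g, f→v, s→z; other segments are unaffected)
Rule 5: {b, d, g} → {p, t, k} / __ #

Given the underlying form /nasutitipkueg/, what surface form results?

nazudidibeguek

Rule 1 (stop-cluster e-epenthesis): /p/ and /k/ form a stop–stop cluster, so [e] is inserted between them. /nasutitipkueg/ → nasutitipekueg.
Rule 2 (intervocalic voicing): /t/ is a voiceless stop between vowels /u/ and /i/, so it voices to [d]. /t/ is a voiceless stop between vowels /i/ and /i/, so it voices to [d]. /p/ is a voiceless stop between vowels /i/ and /e/, so it voices to [b]. /k/ is a voiceless stop between vowels /e/ and /u/, so it voices to [g]. /nasutitipekueg/ → nasudidibegueg.
Rule 3 (pre-rhotic lowering): no segment meets the environment; /nasudidibegueg/ is unchanged.
Rule 4 (intervocalic voicing): /s/ is a voiceless obstruent between vowels /a/ and /u/, so it voices to [z]. /nasudidibegueg/ → nazudidibegueg.
Rule 5 (final devoicing): /g/ is a voiced stop in word-final position, so it devoices to [k]. /nazudidibegueg/ → nazudidibeguek.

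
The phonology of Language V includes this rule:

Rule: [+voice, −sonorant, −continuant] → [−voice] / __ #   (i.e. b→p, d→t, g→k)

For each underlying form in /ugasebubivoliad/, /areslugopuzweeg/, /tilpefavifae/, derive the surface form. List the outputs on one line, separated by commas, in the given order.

ugasebubivoliat, areslugopuzweek, tilpefavifae

/ugasebubivoliad/: /d/ is a voiced stop in word-final position, so it devoices to [t]. → [ugasebubivoliat].
/areslugopuzweeg/: /g/ is a voiced stop in word-final position, so it devoices to [k]. → [areslugopuzweek].
/tilpefavifae/: the rule's environment is not met; surfaces unchanged as [tilpefavifae].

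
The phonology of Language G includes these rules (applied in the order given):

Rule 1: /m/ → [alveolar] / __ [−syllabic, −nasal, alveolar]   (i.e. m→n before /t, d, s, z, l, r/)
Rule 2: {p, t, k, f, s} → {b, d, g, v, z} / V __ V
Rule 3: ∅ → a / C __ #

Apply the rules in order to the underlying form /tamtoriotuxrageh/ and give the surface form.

tantorioduxrageha

Rule 1 (nasal place assimilation): /m/ precedes the alveolar consonant /t/, so it assimilates in place to [n]. /tamtoriotuxrageh/ → tantoriotuxrageh.
Rule 2 (intervocalic voicing): /t/ is a voiceless obstruent between vowels /o/ and /u/, so it voices to [d]. /tantoriotuxrageh/ → tantorioduxrageh.
Rule 3 (final a-epenthesis): the form ends in the consonant /h/, so [a] is inserted word-finally. /tantorioduxrageh/ → tantorioduxrageha.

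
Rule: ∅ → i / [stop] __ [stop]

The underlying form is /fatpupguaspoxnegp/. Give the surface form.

/t/ and /p/ form a stop–stop cluster, so [i] is inserted between them.
/p/ and /g/ form a stop–stop cluster, so [i] is inserted between them.
/g/ and /p/ form a stop–stop cluster, so [i] is inserted between them.
Surface form: [fatipupiguaspoxnegip].

fatipupiguaspoxnegip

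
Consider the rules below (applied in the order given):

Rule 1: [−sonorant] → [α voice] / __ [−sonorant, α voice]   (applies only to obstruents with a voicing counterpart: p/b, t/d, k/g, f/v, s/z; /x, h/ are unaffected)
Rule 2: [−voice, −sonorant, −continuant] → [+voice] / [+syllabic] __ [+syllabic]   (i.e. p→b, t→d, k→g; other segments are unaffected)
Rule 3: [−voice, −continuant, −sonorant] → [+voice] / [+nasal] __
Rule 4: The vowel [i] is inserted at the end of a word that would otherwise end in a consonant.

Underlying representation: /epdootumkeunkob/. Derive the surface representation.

ebdoodumgeungobi

Rule 1 (regressive voicing assimilation): /p/ precedes the voiced obstruent /d/, so it voices to [b] by assimilation. /epdootumkeunkob/ → ebdootumkeunkob.
Rule 2 (intervocalic voicing): /t/ is a voiceless stop between vowels /o/ and /u/, so it voices to [d]. /ebdootumkeunkob/ → ebdoodumkeunkob.
Rule 3 (post-nasal voicing): /k/ is a voiceless stop immediately after the nasal /m/, so it voices to [g]. /k/ is a voiceless stop immediately after the nasal /n/, so it voices to [g]. /ebdoodumkeunkob/ → ebdoodumgeungob.
Rule 4 (final i-epenthesis): the form ends in the consonant /b/, so [i] is inserted word-finally. /ebdoodumgeungob/ → ebdoodumgeungobi.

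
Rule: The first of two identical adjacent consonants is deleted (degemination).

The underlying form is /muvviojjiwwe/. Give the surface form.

/vv/ is a geminate; the first /v/ deletes.
/jj/ is a geminate; the first /j/ deletes.
/ww/ is a geminate; the first /w/ deletes.
Surface form: [muviojiwe].

muviojiwe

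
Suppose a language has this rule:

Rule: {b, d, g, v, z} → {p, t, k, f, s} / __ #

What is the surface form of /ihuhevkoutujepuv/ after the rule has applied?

/v/ is a voiced obstruent in word-final position, so it devoices to [f].
Surface form: [ihuhevkoutujepuf].

ihuhevkoutujepuf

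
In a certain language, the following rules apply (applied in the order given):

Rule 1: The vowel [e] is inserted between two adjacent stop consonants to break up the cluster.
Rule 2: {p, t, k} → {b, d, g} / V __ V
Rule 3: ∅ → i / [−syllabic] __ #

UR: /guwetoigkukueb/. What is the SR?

guwedoigeguguebi

Rule 1 (stop-cluster e-epenthesis): /g/ and /k/ form a stop–stop cluster, so [e] is inserted between them. /guwetoigkukueb/ → guwetoigekukueb.
Rule 2 (intervocalic voicing): /t/ is a voiceless stop between vowels /e/ and /o/, so it voices to [d]. /k/ is a voiceless stop between vowels /e/ and /u/, so it voices to [g]. /k/ is a voiceless stop between vowels /u/ and /u/, so it voices to [g]. /guwetoigekukueb/ → guwedoigegugueb.
Rule 3 (final i-epenthesis): the form ends in the consonant /b/, so [i] is inserted word-finally. /guwedoigegugueb/ → guwedoigeguguebi.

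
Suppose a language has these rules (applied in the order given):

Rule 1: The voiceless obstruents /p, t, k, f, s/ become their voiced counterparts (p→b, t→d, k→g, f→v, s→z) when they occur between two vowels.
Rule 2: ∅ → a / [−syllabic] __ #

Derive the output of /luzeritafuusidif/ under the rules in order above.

luzeridavuuzidifa

Rule 1 (intervocalic voicing): /t/ is a voiceless obstruent between vowels /i/ and /a/, so it voices to [d]. /f/ is a voiceless obstruent between vowels /a/ and /u/, so it voices to [v]. /s/ is a voiceless obstruent between vowels /u/ and /i/, so it voices to [z]. /luzeritafuusidif/ → luzeridavuuzidif.
Rule 2 (final a-epenthesis): the form ends in the consonant /f/, so [a] is inserted word-finally. /luzeridavuuzidif/ → luzeridavuuzidifa.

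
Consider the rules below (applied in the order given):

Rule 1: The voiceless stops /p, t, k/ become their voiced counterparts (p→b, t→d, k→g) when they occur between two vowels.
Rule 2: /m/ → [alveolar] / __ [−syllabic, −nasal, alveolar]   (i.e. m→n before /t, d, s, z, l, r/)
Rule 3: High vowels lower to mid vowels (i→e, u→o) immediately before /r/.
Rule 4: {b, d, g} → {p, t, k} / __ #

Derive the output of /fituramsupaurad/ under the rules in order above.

Rule 1 (intervocalic voicing): /t/ is a voiceless stop between vowels /i/ and /u/, so it voices to [d]. /p/ is a voiceless stop between vowels /u/ and /a/, so it voices to [b]. /fituramsupaurad/ → fiduramsubaurad.
Rule 2 (nasal place assimilation): /m/ precedes the alveolar consonant /s/, so it assimilates in place to [n]. /fiduramsubaurad/ → fiduransubaurad.
Rule 3 (pre-rhotic lowering): /u/ is a high vowel immediately before /r/, so it lowers to [o]. /u/ is a high vowel immediately before /r/, so it lowers to [o]. /fiduransubaurad/ → fidoransubaorad.
Rule 4 (final devoicing): /d/ is a voiced stop in word-final position, so it devoices to [t]. /fidoransubaorad/ → fidoransubaorat.

fidoransubaorat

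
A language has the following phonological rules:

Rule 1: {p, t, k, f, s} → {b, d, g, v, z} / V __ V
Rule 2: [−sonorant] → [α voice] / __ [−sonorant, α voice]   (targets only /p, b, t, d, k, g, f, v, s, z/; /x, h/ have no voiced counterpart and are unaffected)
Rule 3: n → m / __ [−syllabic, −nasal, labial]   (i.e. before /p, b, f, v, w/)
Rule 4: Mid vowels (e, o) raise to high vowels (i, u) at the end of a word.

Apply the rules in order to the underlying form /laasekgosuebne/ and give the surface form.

laazeggozuebni

Rule 1 (intervocalic voicing): /s/ is a voiceless obstruent between vowels /a/ and /e/, so it voices to [z]. /s/ is a voiceless obstruent between vowels /o/ and /u/, so it voices to [z]. /laasekgosuebne/ → laazekgozuebne.
Rule 2 (regressive voicing assimilation): /k/ precedes the voiced obstruent /g/, so it voices to [g] by assimilation. /laazekgozuebne/ → laazeggozuebne.
Rule 3 (nasal place assimilation): no segment meets the environment; /laazeggozuebne/ is unchanged.
Rule 4 (final vowel raising): /e/ is a mid vowel in word-final position, so it raises to [i]. /laazeggozuebne/ → laazeggozuebni.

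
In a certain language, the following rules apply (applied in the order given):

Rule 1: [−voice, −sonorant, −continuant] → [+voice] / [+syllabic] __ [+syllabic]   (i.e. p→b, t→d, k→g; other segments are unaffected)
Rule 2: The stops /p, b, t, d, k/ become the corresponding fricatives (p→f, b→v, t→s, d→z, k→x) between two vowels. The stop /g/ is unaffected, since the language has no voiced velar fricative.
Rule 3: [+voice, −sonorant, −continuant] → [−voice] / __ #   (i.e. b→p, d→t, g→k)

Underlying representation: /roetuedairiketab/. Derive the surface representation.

roezuezairigezap

Rule 1 (intervocalic voicing): /t/ is a voiceless stop between vowels /e/ and /u/, so it voices to [d]. /k/ is a voiceless stop between vowels /i/ and /e/, so it voices to [g]. /t/ is a voiceless stop between vowels /e/ and /a/, so it voices to [d]. /roetuedairiketab/ → roeduedairigedab.
Rule 2 (intervocalic spirantization): /d/ is a stop between vowels /e/ and /u/, so it spirantizes to the fricative [z]. /d/ is a stop between vowels /e/ and /a/, so it spirantizes to the fricative [z]. /d/ is a stop between vowels /e/ and /a/, so it spirantizes to the fricative [z]. /roeduedairigedab/ → roezuezairigezab.
Rule 3 (final devoicing): /b/ is a voiced stop in word-final position, so it devoices to [p]. /roezuezairigezab/ → roezuezairigezap.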